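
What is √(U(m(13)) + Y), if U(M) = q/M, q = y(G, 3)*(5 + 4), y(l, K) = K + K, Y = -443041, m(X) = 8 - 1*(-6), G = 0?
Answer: 2*I*√5427205/7 ≈ 665.61*I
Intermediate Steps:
m(X) = 14 (m(X) = 8 + 6 = 14)
y(l, K) = 2*K
q = 54 (q = (2*3)*(5 + 4) = 6*9 = 54)
U(M) = 54/M
√(U(m(13)) + Y) = √(54/14 - 443041) = √(54*(1/14) - 443041) = √(27/7 - 443041) = √(-3101260/7) = 2*I*√5427205/7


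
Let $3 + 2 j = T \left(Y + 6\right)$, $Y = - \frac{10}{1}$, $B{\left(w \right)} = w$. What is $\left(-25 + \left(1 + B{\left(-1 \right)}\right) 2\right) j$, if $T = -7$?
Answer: $- \frac{625}{2} \approx -312.5$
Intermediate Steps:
$Y = -10$ ($Y = \left(-10\right) 1 = -10$)
$j = \frac{25}{2}$ ($j = - \frac{3}{2} + \frac{\left(-7\right) \left(-10 + 6\right)}{2} = - \frac{3}{2} + \frac{\left(-7\right) \left(-4\right)}{2} = - \frac{3}{2} + \frac{1}{2} \cdot 28 = - \frac{3}{2} + 14 = \frac{25}{2} \approx 12.5$)
$\left(-25 + \left(1 + B{\left(-1 \right)}\right) 2\right) j = \left(-25 + \left(1 - 1\right) 2\right) \frac{25}{2} = \left(-25 + 0 \cdot 2\right) \frac{25}{2} = \left(-25 + 0\right) \frac{25}{2} = \left(-25\right) \frac{25}{2} = - \frac{625}{2}$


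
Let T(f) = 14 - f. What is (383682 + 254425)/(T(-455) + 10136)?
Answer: 638107/10605 ≈ 60.170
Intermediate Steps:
(383682 + 254425)/(T(-455) + 10136) = (383682 + 254425)/((14 - 1*(-455)) + 10136) = 638107/((14 + 455) + 10136) = 638107/(469 + 10136) = 638107/10605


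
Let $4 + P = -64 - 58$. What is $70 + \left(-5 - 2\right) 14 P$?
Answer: $12418$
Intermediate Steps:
$P = -126$ ($P = -4 - 122 = -126$)
$70 + \left(-5 - 2\right) 14 P = 70 + \left(-5 - 2\right) 14 \left(-126\right) = 70 + \left(-7\right) 14 \left(-126\right) = 70 - -12348 = 70 + 12348 = 12418$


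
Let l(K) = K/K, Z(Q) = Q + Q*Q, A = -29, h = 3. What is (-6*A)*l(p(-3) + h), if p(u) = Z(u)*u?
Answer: 174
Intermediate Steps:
Z(Q) = Q + Q²
p(u) = u²*(1 + u) (p(u) = (u*(1 + u))*u = u²*(1 + u))
l(K) = 1
(-6*A)*l(p(-3) + h) = -6*(-29)*1 = 174*1 = 174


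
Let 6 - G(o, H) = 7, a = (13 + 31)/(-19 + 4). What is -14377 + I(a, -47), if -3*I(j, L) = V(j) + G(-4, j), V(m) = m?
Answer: -646906/45 ≈ -14376.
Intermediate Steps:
a = -44/15 (a = 44/(-15) = 44*(-1/15) = -44/15 ≈ -2.9333)
G(o, H) = -1 (G(o, H) = 6 - 1*7 = 6 - 7 = -1)
I(j, L) = 1/3 - j/3 (I(j, L) = -(j - 1)/3 = -(-1 + j)/3 = 1/3 - j/3)
-14377 + I(a, -47) = -14377 + (1/3 - 1/3*(-44/15)) = -14377 + (1/3 + 44/45) = -14377 + 59/45 = -646906/45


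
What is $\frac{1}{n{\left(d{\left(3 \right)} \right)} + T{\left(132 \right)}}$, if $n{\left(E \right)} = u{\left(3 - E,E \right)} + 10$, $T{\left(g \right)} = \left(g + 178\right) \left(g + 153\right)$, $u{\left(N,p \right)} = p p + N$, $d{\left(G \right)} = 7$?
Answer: $\frac{1}{88405} \approx 1.1312 \cdot 10^{-5}$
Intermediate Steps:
$u{\left(N,p \right)} = N + p^{2}$ ($u{\left(N,p \right)} = p^{2} + N = N + p^{2}$)
$T{\left(g \right)} = \left(153 + g\right) \left(178 + g\right)$ ($T{\left(g \right)} = \left(178 + g\right) \left(153 + g\right) = \left(153 + g\right) \left(178 + g\right)$)
$n{\left(E \right)} = 13 + E^{2} - E$ ($n{\left(E \right)} = \left(\left(3 - E\right) + E^{2}\right) + 10 = \left(3 + E^{2} - E\right) + 10 = 13 + E^{2} - E$)
$\frac{1}{n{\left(d{\left(3 \right)} \right)} + T{\left(132 \right)}} = \frac{1}{\left(13 + 7^{2} - 7\right) + \left(27234 + 132^{2} + 331 \cdot 132\right)} = \frac{1}{\left(13 + 49 - 7\right) + \left(27234 + 17424 + 43692\right)} = \frac{1}{55 + 88350} = \frac{1}{88405}$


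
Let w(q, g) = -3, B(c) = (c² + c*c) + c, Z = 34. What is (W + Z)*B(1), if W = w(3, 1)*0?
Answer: 102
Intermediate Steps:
B(c) = c + 2*c² (B(c) = (c² + c²) + c = 2*c² + c = c + 2*c²)
W = 0 (W = -3*0 = 0)
(W + Z)*B(1) = (0 + 34)*(1*(1 + 2*1)) = 34*(1*(1 + 2)) = 34*(1*3) = 34*3 = 102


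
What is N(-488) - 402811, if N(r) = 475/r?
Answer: -196572243/488 ≈ -4.0281e+5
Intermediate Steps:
N(-488) - 402811 = 475/(-488) - 402811 = 475*(-1/488) - 402811 = -475/488 - 402811 = -196572243/488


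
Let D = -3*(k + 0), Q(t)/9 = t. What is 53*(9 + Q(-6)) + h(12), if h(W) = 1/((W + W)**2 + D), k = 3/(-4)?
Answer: -5516501/2313 ≈ -2385.0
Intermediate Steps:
k = -3/4 (k = 3*(-1/4) = -3/4 ≈ -0.75000)
Q(t) = 9*t
D = 9/4 (D = -3*(-3/4 + 0) = -3*(-3/4) = 9/4 ≈ 2.2500)
h(W) = 1/(9/4 + 4*W**2) (h(W) = 1/((W + W)**2 + 9/4) = 1/((2*W)**2 + 9/4) = 1/(4*W**2 + 9/4) = 1/(9/4 + 4*W**2))
53*(9 + Q(-6)) + h(12) = 53*(9 + 9*(-6)) + 4/(9 + 16*12**2) = 53*(9 - 54) + 4/(9 + 16*144) = 53*(-45) + 4/(9 + 2304) = -2385 + 4/2313 = -5516501/2313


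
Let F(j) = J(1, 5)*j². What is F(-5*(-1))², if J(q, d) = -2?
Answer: 2500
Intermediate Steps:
F(j) = -2*j²
F(-5*(-1))² = (-2*(-5*(-1))²)² = (-2*5²)² = (-2*25)² = (-50)² = 2500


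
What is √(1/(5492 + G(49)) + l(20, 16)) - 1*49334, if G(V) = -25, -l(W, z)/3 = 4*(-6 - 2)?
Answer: -49334 + √2869262011/5467 ≈ -49324.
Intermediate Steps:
l(W, z) = 96 (l(W, z) = -12*(-6 - 2) = -12*(-8) = -3*(-32) = 96)
√(1/(5492 + G(49)) + l(20, 16)) - 1*49334 = √(1/(5492 - 25) + 96) - 1*49334 = √(1/5467 + 96) - 49334 = √(524833/5467) - 49334 = √2869262011/5467 - 49334 = -49334 + √2869262011/5467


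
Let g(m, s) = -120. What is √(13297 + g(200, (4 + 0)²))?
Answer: √13177 ≈ 114.79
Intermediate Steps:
√(13297 + g(200, (4 + 0)²)) = √(13297 - 120) = √13177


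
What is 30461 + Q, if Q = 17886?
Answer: 48347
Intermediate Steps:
30461 + Q = 30461 + 17886 = 48347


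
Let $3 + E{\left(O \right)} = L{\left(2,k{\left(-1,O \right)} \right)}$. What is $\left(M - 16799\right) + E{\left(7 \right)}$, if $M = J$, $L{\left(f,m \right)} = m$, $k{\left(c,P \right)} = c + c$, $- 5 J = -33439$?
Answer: $- \frac{50581}{5} \approx -10116.0$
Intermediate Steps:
$J = \frac{33439}{5}$ ($J = \left(- \frac{1}{5}\right) \left(-33439\right) = \frac{33439}{5} \approx 6687.8$)
$k{\left(c,P \right)} = 2 c$
$E{\left(O \right)} = -5$ ($E{\left(O \right)} = -3 + 2 \left(-1\right) = -3 - 2 = -5$)
$M = \frac{33439}{5} \approx 6687.8$
$\left(M - 16799\right) + E{\left(7 \right)} = \left(\frac{33439}{5} - 16799\right) - 5 = - \frac{50556}{5} - 5 = - \frac{50581}{5}$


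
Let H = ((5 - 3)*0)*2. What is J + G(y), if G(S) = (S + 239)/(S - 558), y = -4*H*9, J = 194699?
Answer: 108641803/558 ≈ 1.9470e+5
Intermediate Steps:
H = 0 (H = (2*0)*2 = 0*2 = 0)
y = 0 (y = -4*0*9 = 0*9 = 0)
G(S) = (239 + S)/(-558 + S)
J + G(y) = 194699 + (239 + 0)/(-558 + 0) = 194699 + 239/(-558) = 194699 - 1/558*239 = 194699 - 239/558 = 108641803/558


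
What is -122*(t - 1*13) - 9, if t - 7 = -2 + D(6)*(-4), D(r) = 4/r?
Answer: 3877/3 ≈ 1292.3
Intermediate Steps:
t = 7/3 (t = 7 + (-2 + (4/6)*(-4)) = 7 + (-2 + (4*(⅙))*(-4)) = 7 + (-2 + (⅔)*(-4)) = 7 + (-2 - 8/3) = 7 - 14/3 = 7/3 ≈ 2.3333)
-122*(t - 1*13) - 9 = -122*(7/3 - 1*13) - 9 = -122*(7/3 - 13) - 9 = -122*(-32/3) - 9 = 3904/3 - 9 = 3877/3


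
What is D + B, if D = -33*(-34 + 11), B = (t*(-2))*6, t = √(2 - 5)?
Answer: 759 - 12*I*√3 ≈ 759.0 - 20.785*I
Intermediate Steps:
t = I*√3 (t = √(-3) = I*√3 ≈ 1.732*I)
B = -12*I*√3 (B = ((I*√3)*(-2))*6 = -2*I*√3*6 = -12*I*√3 ≈ -20.785*I)
D = 759 (D = -33*(-23) = 759)
D + B = 759 - 12*I*√3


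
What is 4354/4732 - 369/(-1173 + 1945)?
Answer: 57685/130468 ≈ 0.44214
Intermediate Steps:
4354/4732 - 369/(-1173 + 1945) = 4354*(1/4732) - 369/772 = 311/338 - 369*1/772 = 311/338 - 369/772 = 57685/130468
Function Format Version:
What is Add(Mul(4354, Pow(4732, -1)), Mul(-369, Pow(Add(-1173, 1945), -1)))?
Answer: Rational(57685, 130468) ≈ 0.44214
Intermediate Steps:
Add(Mul(4354, Pow(4732, -1)), Mul(-369, Pow(Add(-1173, 1945), -1))) = Add(Mul(4354, Rational(1, 4732)), Mul(-369, Pow(772, -1))) = Add(Rational(311, 338), Mul(-369, Rational(1, 772))) = Add(Rational(311, 338), Rational(-369, 772)) = Rational(57685, 130468)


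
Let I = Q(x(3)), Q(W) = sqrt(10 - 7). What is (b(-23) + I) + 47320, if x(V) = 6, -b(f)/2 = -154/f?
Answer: 1088052/23 + sqrt(3) ≈ 47308.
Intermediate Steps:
b(f) = 308/f (b(f) = -(-308)/f = 308/f)
Q(W) = sqrt(3)
I = sqrt(3) ≈ 1.7320
(b(-23) + I) + 47320 = (308/(-23) + sqrt(3)) + 47320 = (308*(-1/23) + sqrt(3)) + 47320 = (-308/23 + sqrt(3)) + 47320 = 1088052/23 + sqrt(3)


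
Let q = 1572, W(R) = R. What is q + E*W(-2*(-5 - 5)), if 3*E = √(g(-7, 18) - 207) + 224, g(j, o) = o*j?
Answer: 9196/3 + 20*I*√37 ≈ 3065.3 + 121.66*I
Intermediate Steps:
g(j, o) = j*o
E = 224/3 + I*√37 (E = (√(-7*18 - 207) + 224)/3 = (√(-126 - 207) + 224)/3 = (√(-333) + 224)/3 = (3*I*√37 + 224)/3 = (224 + 3*I*√37)/3 = 224/3 + I*√37 ≈ 74.667 + 6.0828*I)
q + E*W(-2*(-5 - 5)) = 1572 + (224/3 + I*√37)*(-2*(-5 - 5)) = 1572 + (224/3 + I*√37)*(-2*(-10)) = 1572 + (224/3 + I*√37)*20 = 1572 + (4480/3 + 20*I*√37) = 9196/3 + 20*I*√37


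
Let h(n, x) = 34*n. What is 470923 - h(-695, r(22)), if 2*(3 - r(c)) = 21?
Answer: 494553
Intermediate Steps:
r(c) = -15/2 (r(c) = 3 - ½*21 = 3 - 21/2 = -15/2)
470923 - h(-695, r(22)) = 470923 - 34*(-695) = 470923 - 1*(-23630) = 470923 + 23630 = 494553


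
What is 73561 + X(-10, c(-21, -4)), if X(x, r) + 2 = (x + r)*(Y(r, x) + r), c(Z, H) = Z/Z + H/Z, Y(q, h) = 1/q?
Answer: 162158153/2205 ≈ 73541.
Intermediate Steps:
c(Z, H) = 1 + H/Z
X(x, r) = -2 + (r + x)*(r + 1/r) (X(x, r) = -2 + (x + r)*(1/r + r) = -2 + (r + x)*(r + 1/r))
73561 + X(-10, c(-21, -4)) = 73561 + (-1 + ((-4 - 21)/(-21))**2 + ((-4 - 21)/(-21))*(-10) - 10*(-21/(-4 - 21))) = 73561 + (-1 + (-1/21*(-25))**2 - 1/21*(-25)*(-10) - 10/((-1/21*(-25)))) = 73561 + (-1 + (25/21)**2 + (25/21)*(-10) - 10/25/21) = 73561 + (-1 + 625/441 - 250/21 - 10*21/25) = 73561 + (-1 + 625/441 - 250/21 - 42/5) = 73561 - 43852/2205 = 162158153/2205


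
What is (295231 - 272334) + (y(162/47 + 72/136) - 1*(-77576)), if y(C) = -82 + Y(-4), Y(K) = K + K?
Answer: 100383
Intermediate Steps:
Y(K) = 2*K
y(C) = -90 (y(C) = -82 + 2*(-4) = -82 - 8 = -90)
(295231 - 272334) + (y(162/47 + 72/136) - 1*(-77576)) = (295231 - 272334) + (-90 - 1*(-77576)) = 22897 + (-90 + 77576) = 22897 + 77486 = 100383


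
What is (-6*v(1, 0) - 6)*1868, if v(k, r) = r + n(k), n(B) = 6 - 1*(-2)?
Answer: -100872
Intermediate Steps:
n(B) = 8 (n(B) = 6 + 2 = 8)
v(k, r) = 8 + r (v(k, r) = r + 8 = 8 + r)
(-6*v(1, 0) - 6)*1868 = (-6*(8 + 0) - 6)*1868 = (-6*8 - 6)*1868 = (-48 - 6)*1868 = -54*1868 = -100872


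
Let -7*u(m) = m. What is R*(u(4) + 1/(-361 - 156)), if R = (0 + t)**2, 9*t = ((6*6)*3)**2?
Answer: -3485203200/3619 ≈ -9.6303e+5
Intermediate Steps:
u(m) = -m/7
t = 1296 (t = ((6*6)*3)**2/9 = (36*3)**2/9 = (1/9)*108**2 = (1/9)*11664 = 1296)
R = 1679616 (R = (0 + 1296)**2 = 1296**2 = 1679616)
R*(u(4) + 1/(-361 - 156)) = 1679616*(-1/7*4 + 1/(-361 - 156)) = 1679616*(-4/7 + 1/(-517)) = 1679616*(-4/7 - 1/517) = 1679616*(-2075/3619) = -3485203200/3619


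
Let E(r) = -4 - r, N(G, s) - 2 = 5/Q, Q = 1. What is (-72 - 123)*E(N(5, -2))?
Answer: 2145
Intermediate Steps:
N(G, s) = 7 (N(G, s) = 2 + 5/1 = 2 + 5*1 = 2 + 5 = 7)
(-72 - 123)*E(N(5, -2)) = (-72 - 123)*(-4 - 1*7) = -195*(-4 - 7) = -195*(-11) = 2145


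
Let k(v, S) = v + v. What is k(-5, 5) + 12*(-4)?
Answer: -58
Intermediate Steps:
k(v, S) = 2*v
k(-5, 5) + 12*(-4) = 2*(-5) + 12*(-4) = -10 - 48 = -58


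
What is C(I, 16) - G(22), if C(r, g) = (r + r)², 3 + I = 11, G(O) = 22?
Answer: 234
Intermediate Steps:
I = 8 (I = -3 + 11 = 8)
C(r, g) = 4*r² (C(r, g) = (2*r)² = 4*r²)
C(I, 16) - G(22) = 4*8² - 1*22 = 4*64 - 22 = 256 - 22 = 234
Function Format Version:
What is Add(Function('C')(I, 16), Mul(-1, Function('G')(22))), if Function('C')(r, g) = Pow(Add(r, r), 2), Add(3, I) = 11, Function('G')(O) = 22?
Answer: 234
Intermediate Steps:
I = 8 (I = Add(-3, 11) = 8)
Function('C')(r, g) = Mul(4, Pow(r, 2)) (Function('C')(r, g) = Pow(Mul(2, r), 2) = Mul(4, Pow(r, 2)))
Add(Function('C')(I, 16), Mul(-1, Function('G')(22))) = Add(Mul(4, Pow(8, 2)), Mul(-1, 22)) = Add(Mul(4, 64), -22) = Add(256, -22) = 234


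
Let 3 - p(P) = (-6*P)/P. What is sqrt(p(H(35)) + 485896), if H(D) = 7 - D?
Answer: sqrt(485905) ≈ 697.07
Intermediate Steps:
p(P) = 9 (p(P) = 3 - (-6*P)/P = 3 - 1*(-6) = 3 + 6 = 9)
sqrt(p(H(35)) + 485896) = sqrt(9 + 485896) = sqrt(485905)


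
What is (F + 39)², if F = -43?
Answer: 16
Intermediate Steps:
(F + 39)² = (-43 + 39)² = (-4)² = 16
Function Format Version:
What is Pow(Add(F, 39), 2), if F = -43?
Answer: 16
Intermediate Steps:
Pow(Add(F, 39), 2) = Pow(Add(-43, 39), 2) = Pow(-4, 2) = 16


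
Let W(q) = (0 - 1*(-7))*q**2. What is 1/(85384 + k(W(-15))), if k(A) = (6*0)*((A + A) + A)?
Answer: 1/85384 ≈ 1.1712e-5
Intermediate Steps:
W(q) = 7*q**2 (W(q) = (0 + 7)*q**2 = 7*q**2)
k(A) = 0 (k(A) = 0*(2*A + A) = 0*(3*A) = 0)
1/(85384 + k(W(-15))) = 1/(85384 + 0) = 1/85384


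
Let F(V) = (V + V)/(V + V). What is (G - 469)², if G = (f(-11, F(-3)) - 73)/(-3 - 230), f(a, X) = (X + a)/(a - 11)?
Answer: 1442999160001/6568969 ≈ 2.1967e+5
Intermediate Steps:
F(V) = 1 (F(V) = (2*V)/((2*V)) = (2*V)*(1/(2*V)) = 1)
f(a, X) = (X + a)/(-11 + a)
G = 798/2563 (G = ((1 - 11)/(-11 - 11) - 73)/(-3 - 230) = (-10/(-22) - 73)/(-233) = (-1/22*(-10) - 73)*(-1/233) = (5/11 - 73)*(-1/233) = -798/11*(-1/233) = 798/2563 ≈ 0.31135)
(G - 469)² = (798/2563 - 469)² = (-1201249/2563)² = 1442999160001/6568969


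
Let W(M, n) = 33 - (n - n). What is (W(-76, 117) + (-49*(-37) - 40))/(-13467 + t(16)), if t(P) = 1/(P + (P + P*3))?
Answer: -144480/1077359 ≈ -0.13411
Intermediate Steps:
W(M, n) = 33 (W(M, n) = 33 - 1*0 = 33 + 0 = 33)
t(P) = 1/(5*P) (t(P) = 1/(P + (P + 3*P)) = 1/(P + 4*P) = 1/(5*P))
(W(-76, 117) + (-49*(-37) - 40))/(-13467 + t(16)) = (33 + (-49*(-37) - 40))/(-13467 + (1/5)/16) = (33 + (1813 - 40))/(-13467 + (1/5)*(1/16)) = (33 + 1773)/(-13467 + 1/80) = 1806/(-1077359/80) = 1806*(-80/1077359) = -144480/1077359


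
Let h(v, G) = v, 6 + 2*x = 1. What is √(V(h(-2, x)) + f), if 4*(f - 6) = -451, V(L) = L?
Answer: I*√435/2 ≈ 10.428*I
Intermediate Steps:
x = -5/2 (x = -3 + (½)*1 = -3 + ½ = -5/2 ≈ -2.5000)
f = -427/4 (f = 6 + (¼)*(-451) = 6 - 451/4 = -427/4 ≈ -106.75)
√(V(h(-2, x)) + f) = √(-2 - 427/4) = √(-435/4) = I*√435/2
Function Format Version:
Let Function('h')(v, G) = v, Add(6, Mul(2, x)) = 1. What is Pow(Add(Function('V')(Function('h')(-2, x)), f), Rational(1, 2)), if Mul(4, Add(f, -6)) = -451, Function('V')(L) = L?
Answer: Mul(Rational(1, 2), I, Pow(435, Rational(1, 2))) ≈ Mul(10.428, I)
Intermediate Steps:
x = Rational(-5, 2) (x = Add(-3, Mul(Rational(1, 2), 1)) = Add(-3, Rational(1, 2)) = Rational(-5, 2) ≈ -2.5000)
f = Rational(-427, 4) (f = Add(6, Mul(Rational(1, 4), -451)) = Add(6, Rational(-451, 4)) = Rational(-427, 4) ≈ -106.75)
Pow(Add(Function('V')(Function('h')(-2, x)), f), Rational(1, 2)) = Pow(Add(-2, Rational(-427, 4)), Rational(1, 2)) = Pow(Rational(-435, 4), Rational(1, 2)) = Mul(Rational(1, 2), I, Pow(435, Rational(1, 2)))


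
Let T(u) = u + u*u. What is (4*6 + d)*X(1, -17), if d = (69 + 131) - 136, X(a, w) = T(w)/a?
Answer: 23936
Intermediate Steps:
T(u) = u + u²
X(a, w) = w*(1 + w)/a (X(a, w) = (w*(1 + w))/a = w*(1 + w)/a)
d = 64 (d = 200 - 136 = 64)
(4*6 + d)*X(1, -17) = (4*6 + 64)*(-17*(1 - 17)/1) = (24 + 64)*(-17*1*(-16)) = 88*272 = 23936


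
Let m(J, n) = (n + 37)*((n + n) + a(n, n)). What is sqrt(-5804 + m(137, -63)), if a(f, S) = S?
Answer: I*sqrt(890) ≈ 29.833*I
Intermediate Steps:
m(J, n) = 3*n*(37 + n) (m(J, n) = (n + 37)*((n + n) + n) = (37 + n)*(2*n + n) = (37 + n)*(3*n) = 3*n*(37 + n))
sqrt(-5804 + m(137, -63)) = sqrt(-5804 + 3*(-63)*(37 - 63)) = sqrt(-5804 + 3*(-63)*(-26)) = sqrt(-5804 + 4914) = sqrt(-890) = I*sqrt(890)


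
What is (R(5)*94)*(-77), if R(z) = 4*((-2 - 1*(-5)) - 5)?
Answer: 57904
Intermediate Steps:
R(z) = -8 (R(z) = 4*((-2 + 5) - 5) = 4*(3 - 5) = 4*(-2) = -8)
(R(5)*94)*(-77) = -8*94*(-77) = -752*(-77) = 57904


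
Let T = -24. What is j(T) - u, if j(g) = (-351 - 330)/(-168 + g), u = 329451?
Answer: -21084637/64 ≈ -3.2945e+5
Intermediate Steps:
j(g) = -681/(-168 + g)
j(T) - u = -681/(-168 - 24) - 1*329451 = -681/(-192) - 329451 = -681*(-1/192) - 329451 = 227/64 - 329451 = -21084637/64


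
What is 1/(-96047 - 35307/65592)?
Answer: -7288/699994459 ≈ -1.0412e-5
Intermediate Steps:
1/(-96047 - 35307/65592) = 1/(-96047 - 35307*1/65592) = 1/(-96047 - 3923/7288) = 1/(-699994459/7288) = -7288/699994459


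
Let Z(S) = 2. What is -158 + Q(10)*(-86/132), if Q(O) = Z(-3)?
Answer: -5257/33 ≈ -159.30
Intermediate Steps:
Q(O) = 2
-158 + Q(10)*(-86/132) = -158 + 2*(-86/132) = -158 + 2*(-86*1/132) = -158 + 2*(-43/66) = -158 - 43/33 = -5257/33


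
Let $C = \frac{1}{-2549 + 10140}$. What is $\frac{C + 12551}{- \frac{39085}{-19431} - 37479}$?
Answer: $- \frac{925640784351}{2763941414062} \approx -0.3349$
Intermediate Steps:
$C = \frac{1}{7591} \approx 0.00013173$
$\frac{C + 12551}{- \frac{39085}{-19431} - 37479} = \frac{\frac{1}{7591} + 12551}{- \frac{39085}{-19431} - 37479} = \frac{95274642}{7591 \left(\left(-39085\right) \left(- \frac{1}{19431}\right) - 37479\right)} = \frac{95274642}{7591 \left(\frac{39085}{19431} - 37479\right)} = \frac{95274642}{7591 \left(- \frac{728215364}{19431}\right)} = \frac{95274642}{7591} \left(- \frac{19431}{728215364}\right) = - \frac{925640784351}{2763941414062}$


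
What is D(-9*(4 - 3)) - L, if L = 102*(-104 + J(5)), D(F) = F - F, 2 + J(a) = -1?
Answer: 10914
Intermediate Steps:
J(a) = -3 (J(a) = -2 - 1 = -3)
D(F) = 0
L = -10914 (L = 102*(-104 - 3) = 102*(-107) = -10914)
D(-9*(4 - 3)) - L = 0 - 1*(-10914) = 0 + 10914 = 10914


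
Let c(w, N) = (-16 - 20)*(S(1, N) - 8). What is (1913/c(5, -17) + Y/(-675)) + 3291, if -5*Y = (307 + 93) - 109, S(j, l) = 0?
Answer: 39572743/12000 ≈ 3297.7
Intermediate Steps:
c(w, N) = 288 (c(w, N) = (-16 - 20)*(0 - 8) = -36*(-8) = 288)
Y = -291/5 (Y = -((307 + 93) - 109)/5 = -(400 - 109)/5 = -1/5*291 = -291/5 ≈ -58.200)
(1913/c(5, -17) + Y/(-675)) + 3291 = (1913/288 - 291/5/(-675)) + 3291 = (1913*(1/288) - 291/5*(-1/675)) + 3291 = (1913/288 + 97/1125) + 3291 = 80743/12000 + 3291 = 39572743/12000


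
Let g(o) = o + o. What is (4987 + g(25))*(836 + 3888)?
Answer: 23794788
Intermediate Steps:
g(o) = 2*o
(4987 + g(25))*(836 + 3888) = (4987 + 2*25)*(836 + 3888) = (4987 + 50)*4724 = 5037*4724 = 23794788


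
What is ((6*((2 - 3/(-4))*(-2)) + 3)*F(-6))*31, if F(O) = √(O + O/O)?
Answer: -930*I*√5 ≈ -2079.5*I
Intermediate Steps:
F(O) = √(1 + O) (F(O) = √(O + 1) = √(1 + O))
((6*((2 - 3/(-4))*(-2)) + 3)*F(-6))*31 = ((6*((2 - 3/(-4))*(-2)) + 3)*√(1 - 6))*31 = ((6*((2 - 3*(-¼))*(-2)) + 3)*√(-5))*31 = ((6*((2 + ¾)*(-2)) + 3)*(I*√5))*31 = ((6*((11/4)*(-2)) + 3)*(I*√5))*31 = ((6*(-11/2) + 3)*(I*√5))*31 = ((-33 + 3)*(I*√5))*31 = -30*I*√5*31 = -930*I*√5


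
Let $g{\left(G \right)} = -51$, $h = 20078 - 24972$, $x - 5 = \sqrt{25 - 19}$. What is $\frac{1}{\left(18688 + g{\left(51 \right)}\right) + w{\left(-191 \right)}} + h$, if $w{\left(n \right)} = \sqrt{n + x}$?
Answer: $-4894 + \frac{1}{18637 + i \sqrt{186 - \sqrt{6}}} \approx -4894.0 - 3.9005 \cdot 10^{-8} i$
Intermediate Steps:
$x = 5 + \sqrt{6}$ ($x = 5 + \sqrt{25 - 19} = 5 + \sqrt{6} \approx 7.4495$)
$h = -4894$ ($h = 20078 - 24972 = -4894$)
$w{\left(n \right)} = \sqrt{5 + n + \sqrt{6}}$ ($w{\left(n \right)} = \sqrt{n + \left(5 + \sqrt{6}\right)} = \sqrt{5 + n + \sqrt{6}}$)
$\frac{1}{\left(18688 + g{\left(51 \right)}\right) + w{\left(-191 \right)}} + h = \frac{1}{\left(18688 - 51\right) + \sqrt{5 - 191 + \sqrt{6}}} - 4894 = \frac{1}{18637 + \sqrt{-186 + \sqrt{6}}} - 4894 = -4894 + \frac{1}{18637 + \sqrt{-186 + \sqrt{6}}}$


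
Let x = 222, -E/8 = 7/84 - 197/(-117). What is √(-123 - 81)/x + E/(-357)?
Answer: 1654/41769 + I*√51/111 ≈ 0.039599 + 0.064337*I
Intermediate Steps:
E = -1654/117 (E = -8*(7/84 - 197/(-117)) = -8*(7*(1/84) - 197*(-1/117)) = -8*(1/12 + 197/117) = -8*827/468 = -1654/117 ≈ -14.137)
√(-123 - 81)/x + E/(-357) = √(-123 - 81)/222 - 1654/117/(-357) = √(-204)*(1/222) - 1654/117*(-1/357) = (2*I*√51)*(1/222) + 1654/41769 = I*√51/111 + 1654/41769 = 1654/41769 + I*√51/111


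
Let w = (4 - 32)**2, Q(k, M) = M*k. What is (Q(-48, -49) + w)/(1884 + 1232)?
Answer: 784/779 ≈ 1.0064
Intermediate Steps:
w = 784 (w = (-28)**2 = 784)
(Q(-48, -49) + w)/(1884 + 1232) = (-49*(-48) + 784)/(1884 + 1232) = (2352 + 784)/3116 = 3136*(1/3116) = 784/779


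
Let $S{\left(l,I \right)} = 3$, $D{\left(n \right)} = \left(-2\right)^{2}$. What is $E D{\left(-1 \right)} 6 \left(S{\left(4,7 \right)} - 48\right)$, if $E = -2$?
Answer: $2160$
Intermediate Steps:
$D{\left(n \right)} = 4$
$E D{\left(-1 \right)} 6 \left(S{\left(4,7 \right)} - 48\right) = \left(-2\right) 4 \cdot 6 \left(3 - 48\right) = \left(-8\right) 6 \left(-45\right) = \left(-48\right) \left(-45\right) = 2160$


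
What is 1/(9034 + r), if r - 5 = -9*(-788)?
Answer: 1/16131 ≈ 6.1992e-5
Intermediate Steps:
r = 7097 (r = 5 - 9*(-788) = 5 + 7092 = 7097)
1/(9034 + r) = 1/(9034 + 7097) = 1/16131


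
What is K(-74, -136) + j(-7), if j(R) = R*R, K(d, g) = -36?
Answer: 13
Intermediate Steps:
j(R) = R²
K(-74, -136) + j(-7) = -36 + (-7)² = -36 + 49 = 13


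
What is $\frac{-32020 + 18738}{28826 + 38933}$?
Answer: $- \frac{13282}{67759} \approx -0.19602$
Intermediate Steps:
$\frac{-32020 + 18738}{28826 + 38933} = - \frac{13282}{67759}$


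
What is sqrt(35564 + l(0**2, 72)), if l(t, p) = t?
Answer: 2*sqrt(8891) ≈ 188.58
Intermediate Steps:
sqrt(35564 + l(0**2, 72)) = sqrt(35564 + 0**2) = sqrt(35564 + 0) = sqrt(35564) = 2*sqrt(8891)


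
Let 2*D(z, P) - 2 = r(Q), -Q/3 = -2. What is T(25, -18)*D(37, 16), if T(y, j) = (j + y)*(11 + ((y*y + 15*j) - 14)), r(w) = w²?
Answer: 46816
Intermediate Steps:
Q = 6 (Q = -3*(-2) = 6)
D(z, P) = 19 (D(z, P) = 1 + (½)*6² = 1 + (½)*36 = 1 + 18 = 19)
T(y, j) = (j + y)*(-3 + y² + 15*j) (T(y, j) = (j + y)*(11 + ((y² + 15*j) - 14)) = (j + y)*(11 + (-14 + y² + 15*j)) = (j + y)*(-3 + y² + 15*j))
T(25, -18)*D(37, 16) = (25³ - 3*(-18) - 3*25 + 15*(-18)² - 18*25² + 15*(-18)*25)*19 = (15625 + 54 - 75 + 15*324 - 18*625 - 6750)*19 = (15625 + 54 - 75 + 4860 - 11250 - 6750)*19 = 2464*19 = 46816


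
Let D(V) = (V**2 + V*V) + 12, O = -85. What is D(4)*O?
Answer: -3740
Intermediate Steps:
D(V) = 12 + 2*V**2 (D(V) = (V**2 + V**2) + 12 = 2*V**2 + 12 = 12 + 2*V**2)
D(4)*O = (12 + 2*4**2)*(-85) = (12 + 2*16)*(-85) = (12 + 32)*(-85) = 44*(-85) = -3740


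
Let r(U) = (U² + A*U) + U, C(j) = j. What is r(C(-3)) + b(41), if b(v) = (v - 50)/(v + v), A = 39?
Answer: -9111/82 ≈ -111.11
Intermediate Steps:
b(v) = (-50 + v)/(2*v) (b(v) = (-50 + v)/((2*v)) = (-50 + v)*(1/(2*v)) = (-50 + v)/(2*v))
r(U) = U² + 40*U (r(U) = (U² + 39*U) + U = U² + 40*U)
r(C(-3)) + b(41) = -3*(40 - 3) + (½)*(-50 + 41)/41 = -3*37 + (½)*(1/41)*(-9) = -111 - 9/82 = -9111/82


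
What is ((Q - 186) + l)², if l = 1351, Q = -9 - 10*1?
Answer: 1313316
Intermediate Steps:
Q = -19 (Q = -9 - 10 = -19)
((Q - 186) + l)² = ((-19 - 186) + 1351)² = (-205 + 1351)² = 1146² = 1313316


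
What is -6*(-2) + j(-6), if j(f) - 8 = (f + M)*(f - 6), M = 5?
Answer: 32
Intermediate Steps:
j(f) = 8 + (-6 + f)*(5 + f) (j(f) = 8 + (f + 5)*(f - 6) = 8 + (5 + f)*(-6 + f) = 8 + (-6 + f)*(5 + f))
-6*(-2) + j(-6) = -6*(-2) + (-22 + (-6)² - 1*(-6)) = -6*(-2) + (-22 + 36 + 6) = 12 + 20 = 32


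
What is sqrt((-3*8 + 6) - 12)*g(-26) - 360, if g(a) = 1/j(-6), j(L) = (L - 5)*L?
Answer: -360 + I*sqrt(30)/66 ≈ -360.0 + 0.082988*I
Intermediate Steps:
j(L) = L*(-5 + L) (j(L) = (-5 + L)*L = L*(-5 + L))
g(a) = 1/66 (g(a) = 1/(-6*(-5 - 6)) = 1/(-6*(-11)) = 1/66)
sqrt((-3*8 + 6) - 12)*g(-26) - 360 = sqrt((-3*8 + 6) - 12)*(1/66) - 360 = sqrt((-24 + 6) - 12)*(1/66) - 360 = sqrt(-18 - 12)*(1/66) - 360 = sqrt(-30)*(1/66) - 360 = (I*sqrt(30))*(1/66) - 360 = I*sqrt(30)/66 - 360 = -360 + I*sqrt(30)/66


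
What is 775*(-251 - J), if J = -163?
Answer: -68200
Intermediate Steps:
775*(-251 - J) = 775*(-251 - 1*(-163)) = 775*(-251 + 163) = 775*(-88) = -68200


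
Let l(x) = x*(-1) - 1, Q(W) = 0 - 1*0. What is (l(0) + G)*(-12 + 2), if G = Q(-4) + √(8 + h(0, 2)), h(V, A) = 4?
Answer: 10 - 20*√3 ≈ -24.641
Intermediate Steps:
Q(W) = 0 (Q(W) = 0 + 0 = 0)
l(x) = -1 - x (l(x) = -x - 1 = -1 - x)
G = 2*√3 (G = 0 + √(8 + 4) = 0 + √12 = 0 + 2*√3 = 2*√3 ≈ 3.4641)
(l(0) + G)*(-12 + 2) = ((-1 - 1*0) + 2*√3)*(-12 + 2) = ((-1 + 0) + 2*√3)*(-10) = (-1 + 2*√3)*(-10) = 10 - 20*√3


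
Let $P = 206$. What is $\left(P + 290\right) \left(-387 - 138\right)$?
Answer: $-260400$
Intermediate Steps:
$\left(P + 290\right) \left(-387 - 138\right) = \left(206 + 290\right) \left(-387 - 138\right) = 496 \left(-525\right) = -260400$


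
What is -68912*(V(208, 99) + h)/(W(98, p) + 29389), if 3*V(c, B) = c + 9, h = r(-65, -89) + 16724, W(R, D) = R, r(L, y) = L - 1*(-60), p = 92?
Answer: -3471373088/88461 ≈ -39242.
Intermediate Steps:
r(L, y) = 60 + L (r(L, y) = L + 60 = 60 + L)
h = 16719 (h = (60 - 65) + 16724 = -5 + 16724 = 16719)
V(c, B) = 3 + c/3 (V(c, B) = (c + 9)/3 = (9 + c)/3 = 3 + c/3)
-68912*(V(208, 99) + h)/(W(98, p) + 29389) = -68912*((3 + (⅓)*208) + 16719)/(98 + 29389) = -68912/(29487/((3 + 208/3) + 16719)) = -68912/(29487/(217/3 + 16719)) = -68912/(29487/(50374/3)) = -68912/(29487*(3/50374)) = -68912/88461/50374 = -68912*50374/88461 = -3471373088/88461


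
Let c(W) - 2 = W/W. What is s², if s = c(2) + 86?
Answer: 7921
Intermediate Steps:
c(W) = 3 (c(W) = 2 + W/W = 2 + 1 = 3)
s = 89 (s = 3 + 86 = 89)
s² = 89² = 7921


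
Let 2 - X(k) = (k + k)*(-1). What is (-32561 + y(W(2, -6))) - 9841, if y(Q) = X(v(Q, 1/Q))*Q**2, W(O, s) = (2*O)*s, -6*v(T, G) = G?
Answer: -41242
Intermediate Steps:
v(T, G) = -G/6
W(O, s) = 2*O*s
X(k) = 2 + 2*k (X(k) = 2 - (k + k)*(-1) = 2 - 2*k*(-1) = 2 - (-2)*k = 2 + 2*k)
y(Q) = Q**2*(2 - 1/(3*Q)) (y(Q) = (2 + 2*(-1/(6*Q)))*Q**2 = (2 - 1/(3*Q))*Q**2 = Q**2*(2 - 1/(3*Q)))
(-32561 + y(W(2, -6))) - 9841 = (-32561 + (2*2*(-6))*(-1 + 6*(2*2*(-6)))/3) - 9841 = (-32561 + (1/3)*(-24)*(-1 + 6*(-24))) - 9841 = (-32561 + (1/3)*(-24)*(-1 - 144)) - 9841 = (-32561 + (1/3)*(-24)*(-145)) - 9841 = (-32561 + 1160) - 9841 = -31401 - 9841 = -41242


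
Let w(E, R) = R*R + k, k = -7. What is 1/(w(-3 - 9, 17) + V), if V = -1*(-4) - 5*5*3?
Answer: 1/211 ≈ 0.0047393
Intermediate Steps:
w(E, R) = -7 + R² (w(E, R) = R*R - 7 = R² - 7 = -7 + R²)
V = -71 (V = 4 - 25*3 = 4 - 75 = -71)
1/(w(-3 - 9, 17) + V) = 1/((-7 + 17²) - 71) = 1/((-7 + 289) - 71) = 1/(282 - 71) = 1/211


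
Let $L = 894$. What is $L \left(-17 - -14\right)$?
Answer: $-2682$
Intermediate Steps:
$L \left(-17 - -14\right) = 894 \left(-17 - -14\right) = 894 \left(-17 + 14\right) = 894 \left(-3\right) = -2682$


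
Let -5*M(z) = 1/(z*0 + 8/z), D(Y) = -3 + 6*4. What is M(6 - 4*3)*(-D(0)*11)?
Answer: -693/20 ≈ -34.650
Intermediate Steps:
D(Y) = 21 (D(Y) = -3 + 24 = 21)
M(z) = -z/40 (M(z) = -1/(5*(z*0 + 8/z)) = -1/(5*(0 + 8/z)) = -z/8/5 = -z/40)
M(6 - 4*3)*(-D(0)*11) = (-(6 - 4*3)/40)*(-1*21*11) = (-(6 - 12)/40)*(-21*11) = -1/40*(-6)*(-231) = (3/20)*(-231) = -693/20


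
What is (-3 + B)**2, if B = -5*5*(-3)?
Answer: 5184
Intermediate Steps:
B = 75 (B = -25*(-3) = 75)
(-3 + B)**2 = (-3 + 75)**2 = 72**2 = 5184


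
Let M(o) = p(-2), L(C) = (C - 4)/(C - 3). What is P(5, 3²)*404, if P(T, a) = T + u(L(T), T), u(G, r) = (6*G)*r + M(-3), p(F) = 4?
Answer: 9696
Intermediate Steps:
L(C) = (-4 + C)/(-3 + C)
M(o) = 4
u(G, r) = 4 + 6*G*r (u(G, r) = (6*G)*r + 4 = 6*G*r + 4 = 4 + 6*G*r)
P(T, a) = 4 + T + 6*T*(-4 + T)/(-3 + T) (P(T, a) = T + (4 + 6*((-4 + T)/(-3 + T))*T) = T + (4 + 6*T*(-4 + T)/(-3 + T)) = 4 + T + 6*T*(-4 + T)/(-3 + T))
P(5, 3²)*404 = ((-12 - 23*5 + 7*5²)/(-3 + 5))*404 = ((-12 - 115 + 7*25)/2)*404 = ((-12 - 115 + 175)/2)*404 = ((½)*48)*404 = 24*404 = 9696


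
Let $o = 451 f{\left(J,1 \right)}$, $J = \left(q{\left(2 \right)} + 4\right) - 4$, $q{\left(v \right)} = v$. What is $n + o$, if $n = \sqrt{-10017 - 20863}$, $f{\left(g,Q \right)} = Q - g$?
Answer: $-451 + 4 i \sqrt{1930} \approx -451.0 + 175.73 i$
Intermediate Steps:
$J = 2$ ($J = \left(2 + 4\right) - 4 = 6 - 4 = 2$)
$o = -451$ ($o = 451 \left(1 - 2\right) = 451 \left(-1\right) = -451$)
$n = 4 i \sqrt{1930}$ ($n = \sqrt{-30880} = 4 i \sqrt{1930} \approx 175.73 i$)
$n + o = 4 i \sqrt{1930} - 451 = -451 + 4 i \sqrt{1930}$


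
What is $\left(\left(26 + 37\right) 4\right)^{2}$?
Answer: $63504$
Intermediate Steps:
$\left(\left(26 + 37\right) 4\right)^{2} = \left(63 \cdot 4\right)^{2} = 252^{2} = 63504$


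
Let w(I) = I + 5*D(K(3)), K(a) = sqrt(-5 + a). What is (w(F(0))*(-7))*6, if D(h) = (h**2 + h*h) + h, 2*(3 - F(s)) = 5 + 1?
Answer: 840 - 210*I*sqrt(2) ≈ 840.0 - 296.98*I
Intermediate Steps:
F(s) = 0 (F(s) = 3 - (5 + 1)/2 = 3 - 1/2*6 = 3 - 3 = 0)
D(h) = h + 2*h**2 (D(h) = (h**2 + h**2) + h = 2*h**2 + h = h + 2*h**2)
w(I) = I + 5*I*sqrt(2)*(1 + 2*I*sqrt(2)) (w(I) = I + 5*(sqrt(-5 + 3)*(1 + 2*sqrt(-5 + 3))) = I + 5*(sqrt(-2)*(1 + 2*sqrt(-2))) = I + 5*((I*sqrt(2))*(1 + 2*(I*sqrt(2)))) = I + 5*((I*sqrt(2))*(1 + 2*I*sqrt(2))) = I + 5*(I*sqrt(2)*(1 + 2*I*sqrt(2))) = I + 5*I*sqrt(2)*(1 + 2*I*sqrt(2)))
(w(F(0))*(-7))*6 = ((-20 + 0 + 5*I*sqrt(2))*(-7))*6 = ((-20 + 5*I*sqrt(2))*(-7))*6 = (140 - 35*I*sqrt(2))*6 = 840 - 210*I*sqrt(2)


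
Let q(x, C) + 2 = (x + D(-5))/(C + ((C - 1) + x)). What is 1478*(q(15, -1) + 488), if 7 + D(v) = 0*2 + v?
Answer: 1437355/2 ≈ 7.1868e+5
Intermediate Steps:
D(v) = -7 + v (D(v) = -7 + (0*2 + v) = -7 + (0 + v) = -7 + v)
q(x, C) = -2 + (-12 + x)/(-1 + x + 2*C) (q(x, C) = -2 + (x + (-7 - 5))/(C + ((C - 1) + x)) = -2 + (x - 12)/(C + ((-1 + C) + x)) = -2 + (-12 + x)/(C + (-1 + C + x)) = -2 + (-12 + x)/(-1 + x + 2*C))
1478*(q(15, -1) + 488) = 1478*((-10 - 1*15 - 4*(-1))/(-1 + 15 + 2*(-1)) + 488) = 1478*((-10 - 15 + 4)/(-1 + 15 - 2) + 488) = 1478*(-21/12 + 488) = 1478*((1/12)*(-21) + 488) = 1478*(-7/4 + 488) = 1478*(1945/4) = 1437355/2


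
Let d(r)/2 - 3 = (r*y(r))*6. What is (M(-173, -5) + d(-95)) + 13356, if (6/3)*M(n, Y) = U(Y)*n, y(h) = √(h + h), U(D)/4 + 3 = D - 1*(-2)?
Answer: 15438 - 1140*I*√190 ≈ 15438.0 - 15714.0*I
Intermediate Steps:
U(D) = -4 + 4*D (U(D) = -12 + 4*(D - 1*(-2)) = -12 + 4*(D + 2) = -12 + 4*(2 + D) = -12 + (8 + 4*D) = -4 + 4*D)
y(h) = √2*√h (y(h) = √(2*h) = √2*√h)
M(n, Y) = n*(-4 + 4*Y)/2 (M(n, Y) = ((-4 + 4*Y)*n)/2 = (n*(-4 + 4*Y))/2 = n*(-4 + 4*Y)/2)
d(r) = 6 + 12*√2*r^(3/2) (d(r) = 6 + 2*((r*(√2*√r))*6) = 6 + 2*((√2*r^(3/2))*6) = 6 + 2*(6*√2*r^(3/2)) = 6 + 12*√2*r^(3/2))
(M(-173, -5) + d(-95)) + 13356 = (2*(-173)*(-1 - 5) + (6 + 12*√2*(-95)^(3/2))) + 13356 = (2*(-173)*(-6) + (6 + 12*√2*(-95*I*√95))) + 13356 = (2076 + (6 - 1140*I*√190)) + 13356 = (2082 - 1140*I*√190) + 13356 = 15438 - 1140*I*√190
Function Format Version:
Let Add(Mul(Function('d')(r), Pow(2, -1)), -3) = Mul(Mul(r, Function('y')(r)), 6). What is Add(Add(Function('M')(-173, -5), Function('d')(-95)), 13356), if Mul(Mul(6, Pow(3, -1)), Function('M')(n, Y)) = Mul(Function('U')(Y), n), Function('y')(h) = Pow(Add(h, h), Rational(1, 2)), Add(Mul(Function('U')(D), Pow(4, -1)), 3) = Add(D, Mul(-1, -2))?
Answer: Add(15438, Mul(-1140, I, Pow(190, Rational(1, 2)))) ≈ Add(15438., Mul(-15714., I))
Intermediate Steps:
Function('U')(D) = Add(-4, Mul(4, D)) (Function('U')(D) = Add(-12, Mul(4, Add(D, Mul(-1, -2)))) = Add(-12, Mul(4, Add(D, 2))) = Add(-12, Mul(4, Add(2, D))) = Add(-12, Add(8, Mul(4, D))) = Add(-4, Mul(4, D)))
Function('y')(h) = Mul(Pow(2, Rational(1, 2)), Pow(h, Rational(1, 2))) (Function('y')(h) = Pow(Mul(2, h), Rational(1, 2)) = Mul(Pow(2, Rational(1, 2)), Pow(h, Rational(1, 2))))
Function('M')(n, Y) = Mul(Rational(1, 2), n, Add(-4, Mul(4, Y))) (Function('M')(n, Y) = Mul(Rational(1, 2), Mul(Add(-4, Mul(4, Y)), n)) = Mul(Rational(1, 2), Mul(n, Add(-4, Mul(4, Y)))) = Mul(Rational(1, 2), n, Add(-4, Mul(4, Y))))
Function('d')(r) = Add(6, Mul(12, Pow(2, Rational(1, 2)), Pow(r, Rational(3, 2)))) (Function('d')(r) = Add(6, Mul(2, Mul(Mul(r, Mul(Pow(2, Rational(1, 2)), Pow(r, Rational(1, 2)))), 6))) = Add(6, Mul(2, Mul(Mul(Pow(2, Rational(1, 2)), Pow(r, Rational(3, 2))), 6))) = Add(6, Mul(2, Mul(6, Pow(2, Rational(1, 2)), Pow(r, Rational(3, 2))))) = Add(6, Mul(12, Pow(2, Rational(1, 2)), Pow(r, Rational(3, 2)))))
Add(Add(Function('M')(-173, -5), Function('d')(-95)), 13356) = Add(Add(Mul(2, -173, Add(-1, -5)), Add(6, Mul(12, Pow(2, Rational(1, 2)), Pow(-95, Rational(3, 2))))), 13356) = Add(Add(Mul(2, -173, -6), Add(6, Mul(12, Pow(2, Rational(1, 2)), Mul(-95, I, Pow(95, Rational(1, 2)))))), 13356) = Add(Add(2076, Add(6, Mul(-1140, I, Pow(190, Rational(1, 2))))), 13356) = Add(Add(2082, Mul(-1140, I, Pow(190, Rational(1, 2)))), 13356) = Add(15438, Mul(-1140, I, Pow(190, Rational(1, 2))))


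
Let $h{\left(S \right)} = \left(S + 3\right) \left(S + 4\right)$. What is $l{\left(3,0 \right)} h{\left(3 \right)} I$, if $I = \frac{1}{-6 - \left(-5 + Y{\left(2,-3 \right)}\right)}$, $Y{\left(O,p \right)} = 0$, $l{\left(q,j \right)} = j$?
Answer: $0$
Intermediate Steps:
$h{\left(S \right)} = \left(3 + S\right) \left(4 + S\right)$
$I = -1$ ($I = \frac{1}{-6 + \left(5 - 0\right)} = \frac{1}{-6 + \left(5 + 0\right)} = \frac{1}{-6 + 5} = \frac{1}{-1} = -1$)
$l{\left(3,0 \right)} h{\left(3 \right)} I = 0 \left(12 + 3^{2} + 7 \cdot 3\right) \left(-1\right) = 0 \left(12 + 9 + 21\right) \left(-1\right) = 0 \cdot 42 \left(-1\right) = 0 \left(-1\right) = 0$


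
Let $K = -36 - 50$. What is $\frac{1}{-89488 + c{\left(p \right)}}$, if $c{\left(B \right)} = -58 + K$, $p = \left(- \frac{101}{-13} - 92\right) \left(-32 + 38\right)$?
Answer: $- \frac{1}{89632} \approx -1.1157 \cdot 10^{-5}$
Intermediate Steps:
$K = -86$
$p = - \frac{6570}{13}$ ($p = \left(\left(-101\right) \left(- \frac{1}{13}\right) - 92\right) 6 = \left(\frac{101}{13} - 92\right) 6 = \left(- \frac{1095}{13}\right) 6 = - \frac{6570}{13} \approx -505.38$)
$c{\left(B \right)} = -144$ ($c{\left(B \right)} = -58 - 86 = -144$)
$\frac{1}{-89488 + c{\left(p \right)}} = \frac{1}{-89488 - 144} = \frac{1}{-89632} = - \frac{1}{89632}$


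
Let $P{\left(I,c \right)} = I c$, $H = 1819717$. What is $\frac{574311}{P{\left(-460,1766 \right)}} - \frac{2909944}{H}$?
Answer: $- \frac{3409005597827}{1478265302120} \approx -2.3061$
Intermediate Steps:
$\frac{574311}{P{\left(-460,1766 \right)}} - \frac{2909944}{H} = \frac{574311}{\left(-460\right) 1766} - \frac{2909944}{1819717} = \frac{574311}{-812360} - \frac{2909944}{1819717} = 574311 \left(- \frac{1}{812360}\right) - \frac{2909944}{1819717} = - \frac{574311}{812360} - \frac{2909944}{1819717} = - \frac{3409005597827}{1478265302120}$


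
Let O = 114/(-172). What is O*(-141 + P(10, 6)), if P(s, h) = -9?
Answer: 4275/43 ≈ 99.419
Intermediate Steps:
O = -57/86 (O = 114*(-1/172) = -57/86 ≈ -0.66279)
O*(-141 + P(10, 6)) = -57*(-141 - 9)/86 = -57/86*(-150) = 4275/43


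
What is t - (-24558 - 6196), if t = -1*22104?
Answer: 8650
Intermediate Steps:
t = -22104
t - (-24558 - 6196) = -22104 - (-24558 - 6196) = -22104 - 1*(-30754) = -22104 + 30754 = 8650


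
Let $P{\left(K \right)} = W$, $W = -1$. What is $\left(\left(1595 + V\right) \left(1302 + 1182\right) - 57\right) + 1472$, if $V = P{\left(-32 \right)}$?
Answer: $3960911$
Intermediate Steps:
$P{\left(K \right)} = -1$
$V = -1$
$\left(\left(1595 + V\right) \left(1302 + 1182\right) - 57\right) + 1472 = \left(\left(1595 - 1\right) \left(1302 + 1182\right) - 57\right) + 1472 = \left(1594 \cdot 2484 - 57\right) + 1472 = \left(3959496 - 57\right) + 1472 = 3959439 + 1472 = 3960911$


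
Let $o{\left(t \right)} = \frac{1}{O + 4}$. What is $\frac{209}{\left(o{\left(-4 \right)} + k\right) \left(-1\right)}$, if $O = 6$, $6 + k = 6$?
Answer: $-2090$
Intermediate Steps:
$k = 0$ ($k = -6 + 6 = 0$)
$o{\left(t \right)} = \frac{1}{10}$ ($o{\left(t \right)} = \frac{1}{6 + 4} = \frac{1}{10}$)
$\frac{209}{\left(o{\left(-4 \right)} + k\right) \left(-1\right)} = \frac{209}{\left(\frac{1}{10} + 0\right) \left(-1\right)} = \frac{209}{\frac{1}{10} \left(-1\right)} = \frac{209}{- \frac{1}{10}} = 209 \left(-10\right) = -2090$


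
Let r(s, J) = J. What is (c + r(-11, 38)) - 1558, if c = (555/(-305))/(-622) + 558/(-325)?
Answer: -18764483561/12331150 ≈ -1521.7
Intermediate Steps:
c = -21135561/12331150 (c = (555*(-1/305))*(-1/622) + 558*(-1/325) = -111/61*(-1/622) - 558/325 = 111/37942 - 558/325 = -21135561/12331150 ≈ -1.7140)
(c + r(-11, 38)) - 1558 = (-21135561/12331150 + 38) - 1558 = 447448139/12331150 - 1558 = -18764483561/12331150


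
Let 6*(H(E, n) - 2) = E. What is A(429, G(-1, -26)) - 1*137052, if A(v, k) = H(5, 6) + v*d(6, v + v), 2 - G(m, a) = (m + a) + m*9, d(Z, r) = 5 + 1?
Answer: -806851/6 ≈ -1.3448e+5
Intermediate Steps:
H(E, n) = 2 + E/6
d(Z, r) = 6
G(m, a) = 2 - a - 10*m (G(m, a) = 2 - ((m + a) + m*9) = 2 - ((a + m) + 9*m) = 2 - (a + 10*m) = 2 + (-a - 10*m) = 2 - a - 10*m)
A(v, k) = 17/6 + 6*v (A(v, k) = (2 + (⅙)*5) + v*6 = (2 + ⅚) + 6*v = 17/6 + 6*v)
A(429, G(-1, -26)) - 1*137052 = (17/6 + 6*429) - 1*137052 = (17/6 + 2574) - 137052 = 15461/6 - 137052 = -806851/6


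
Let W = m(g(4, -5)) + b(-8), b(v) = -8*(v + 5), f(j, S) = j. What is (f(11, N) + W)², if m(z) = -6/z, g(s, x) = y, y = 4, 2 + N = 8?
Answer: 4489/4 ≈ 1122.3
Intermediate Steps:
N = 6 (N = -2 + 8 = 6)
b(v) = -40 - 8*v (b(v) = -8*(5 + v) = -40 - 8*v)
g(s, x) = 4
W = 45/2 (W = -6/4 + (-40 - 8*(-8)) = -6*¼ + (-40 + 64) = -3/2 + 24 = 45/2 ≈ 22.500)
(f(11, N) + W)² = (11 + 45/2)² = (67/2)² = 4489/4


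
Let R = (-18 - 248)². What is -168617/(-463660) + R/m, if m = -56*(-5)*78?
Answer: 16289876/4520685 ≈ 3.6034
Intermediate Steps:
R = 70756 (R = (-266)² = 70756)
m = 21840 (m = 280*78 = 21840)
-168617/(-463660) + R/m = -168617/(-463660) + 70756/21840 = -168617*(-1/463660) + 70756*(1/21840) = 168617/463660 + 2527/780 = 16289876/4520685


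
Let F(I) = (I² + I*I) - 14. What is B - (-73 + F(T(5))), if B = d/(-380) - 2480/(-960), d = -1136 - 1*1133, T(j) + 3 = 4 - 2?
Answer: 26663/285 ≈ 93.554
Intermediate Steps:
T(j) = -1 (T(j) = -3 + (4 - 2) = -3 + 2 = -1)
d = -2269 (d = -1136 - 1133 = -2269)
F(I) = -14 + 2*I² (F(I) = (I² + I²) - 14 = 2*I² - 14 = -14 + 2*I²)
B = 2438/285 (B = -2269/(-380) - 2480/(-960) = -2269*(-1/380) - 2480*(-1/960) = 2269/380 + 31/12 = 2438/285 ≈ 8.5544)
B - (-73 + F(T(5))) = 2438/285 - (-73 + (-14 + 2*(-1)²)) = 2438/285 - (-73 + (-14 + 2*1)) = 2438/285 - (-73 + (-14 + 2)) = 2438/285 - (-73 - 12) = 2438/285 - 1*(-85) = 2438/285 + 85 = 26663/285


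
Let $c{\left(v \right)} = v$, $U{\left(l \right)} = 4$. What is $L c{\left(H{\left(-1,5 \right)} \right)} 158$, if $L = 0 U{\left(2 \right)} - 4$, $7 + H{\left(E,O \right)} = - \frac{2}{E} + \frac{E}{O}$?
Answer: $\frac{16432}{5} \approx 3286.4$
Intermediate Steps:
$H{\left(E,O \right)} = -7 - \frac{2}{E} + \frac{E}{O}$ ($H{\left(E,O \right)} = -7 + \left(- \frac{2}{E} + \frac{E}{O}\right) = -7 - \frac{2}{E} + \frac{E}{O}$)
$L = -4$ ($L = 0 \cdot 4 - 4 = 0 - 4 = -4$)
$L c{\left(H{\left(-1,5 \right)} \right)} 158 = - 4 \left(-7 - \frac{2}{-1} - \frac{1}{5}\right) 158 = - 4 \left(-7 - -2 - \frac{1}{5}\right) 158 = - 4 \left(-7 + 2 - \frac{1}{5}\right) 158 = \left(-4\right) \left(- \frac{26}{5}\right) 158 = \frac{104}{5} \cdot 158 = \frac{16432}{5}$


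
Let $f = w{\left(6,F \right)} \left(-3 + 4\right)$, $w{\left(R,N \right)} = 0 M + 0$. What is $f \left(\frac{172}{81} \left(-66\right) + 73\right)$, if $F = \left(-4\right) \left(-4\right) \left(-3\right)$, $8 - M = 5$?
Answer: $0$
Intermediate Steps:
$M = 3$ ($M = 8 - 5 = 3$)
$F = -48$ ($F = 16 \left(-3\right) = -48$)
$w{\left(R,N \right)} = 0$ ($w{\left(R,N \right)} = 0 \cdot 3 + 0 = 0 + 0 = 0$)
$f = 0$ ($f = 0 \left(-3 + 4\right) = 0 \cdot 1 = 0$)
$f \left(\frac{172}{81} \left(-66\right) + 73\right) = 0 \left(\frac{172}{81} \left(-66\right) + 73\right) = 0 \left(- \frac{3784}{27} + 73\right) = 0 \left(- \frac{1813}{27}\right) = 0$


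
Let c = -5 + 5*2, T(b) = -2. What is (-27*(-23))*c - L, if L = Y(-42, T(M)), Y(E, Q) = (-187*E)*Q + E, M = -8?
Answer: 18855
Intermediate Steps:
Y(E, Q) = E - 187*E*Q (Y(E, Q) = -187*E*Q + E = E - 187*E*Q)
L = -15750 (L = -42*(1 - 187*(-2)) = -42*(1 + 374) = -42*375 = -15750)
c = 5 (c = -5 + 10 = 5)
(-27*(-23))*c - L = -27*(-23)*5 - 1*(-15750) = 621*5 + 15750 = 3105 + 15750 = 18855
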